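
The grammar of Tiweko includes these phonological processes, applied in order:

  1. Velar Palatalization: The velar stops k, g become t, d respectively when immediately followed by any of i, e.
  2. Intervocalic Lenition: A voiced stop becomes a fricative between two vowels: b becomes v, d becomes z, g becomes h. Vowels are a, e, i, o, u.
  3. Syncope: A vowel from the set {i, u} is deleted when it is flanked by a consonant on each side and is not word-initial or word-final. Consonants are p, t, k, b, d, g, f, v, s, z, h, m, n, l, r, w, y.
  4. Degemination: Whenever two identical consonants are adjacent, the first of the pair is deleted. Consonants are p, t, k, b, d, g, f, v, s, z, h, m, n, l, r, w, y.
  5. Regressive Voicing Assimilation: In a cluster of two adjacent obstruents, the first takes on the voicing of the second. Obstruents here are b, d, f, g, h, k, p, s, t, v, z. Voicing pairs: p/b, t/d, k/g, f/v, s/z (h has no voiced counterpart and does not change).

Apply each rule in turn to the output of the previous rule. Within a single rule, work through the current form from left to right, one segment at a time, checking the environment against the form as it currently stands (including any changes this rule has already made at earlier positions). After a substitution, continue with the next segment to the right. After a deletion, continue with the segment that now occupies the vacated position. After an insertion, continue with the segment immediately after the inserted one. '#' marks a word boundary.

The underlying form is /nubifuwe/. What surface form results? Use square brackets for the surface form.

[nffwe]

1 Velar Palatalization: no change — [nubifuwe]
2 Intervocalic Lenition: [nubifuwe] → [nuvifuwe]
3 Syncope: [nuvifuwe] → [nvfwe]
4 Degemination: no change — [nvfwe]
5 Regressive Voicing Assimilation: [nvfwe] → [nffwe]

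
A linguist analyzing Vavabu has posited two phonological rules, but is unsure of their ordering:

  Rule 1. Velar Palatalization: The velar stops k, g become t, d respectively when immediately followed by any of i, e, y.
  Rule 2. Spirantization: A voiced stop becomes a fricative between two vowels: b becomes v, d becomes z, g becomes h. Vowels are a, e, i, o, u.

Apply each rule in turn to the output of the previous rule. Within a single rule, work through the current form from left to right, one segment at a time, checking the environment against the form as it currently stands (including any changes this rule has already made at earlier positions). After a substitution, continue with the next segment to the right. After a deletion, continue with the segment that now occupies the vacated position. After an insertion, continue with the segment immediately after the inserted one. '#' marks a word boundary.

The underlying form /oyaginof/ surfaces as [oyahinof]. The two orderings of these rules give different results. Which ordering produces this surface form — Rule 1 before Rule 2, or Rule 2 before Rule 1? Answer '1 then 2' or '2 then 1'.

Order 1 then 2:
  1 Velar Palatalization: [oyaginof] → [oyadinof]
  2 Spirantization: [oyadinof] → [oyazinof]
  result: [oyazinof]
Order 2 then 1:
  2 Spirantization: [oyaginof] → [oyahinof]
  1 Velar Palatalization: no change — [oyahinof]
  result: [oyahinof]

2 then 1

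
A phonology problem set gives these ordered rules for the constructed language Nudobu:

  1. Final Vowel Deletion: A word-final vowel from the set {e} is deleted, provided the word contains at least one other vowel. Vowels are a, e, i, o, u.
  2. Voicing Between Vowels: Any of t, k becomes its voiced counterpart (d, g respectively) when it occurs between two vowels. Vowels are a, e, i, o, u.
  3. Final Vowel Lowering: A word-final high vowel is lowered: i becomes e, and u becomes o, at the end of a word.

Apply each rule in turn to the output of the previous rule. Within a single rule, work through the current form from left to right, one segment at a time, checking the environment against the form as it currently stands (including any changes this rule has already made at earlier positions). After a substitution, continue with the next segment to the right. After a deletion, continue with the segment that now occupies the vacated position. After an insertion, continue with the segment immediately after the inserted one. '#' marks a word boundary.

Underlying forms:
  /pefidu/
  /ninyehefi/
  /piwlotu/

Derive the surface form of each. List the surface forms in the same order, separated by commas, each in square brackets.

/pefidu/:
  1 Final Vowel Deletion: no change — [pefidu]
  2 Voicing Between Vowels: no change — [pefidu]
  3 Final Vowel Lowering: [pefidu] → [pefido]
/ninyehefi/:
  1 Final Vowel Deletion: no change — [ninyehefi]
  2 Voicing Between Vowels: no change — [ninyehefi]
  3 Final Vowel Lowering: [ninyehefi] → [ninyehefe]
/piwlotu/:
  1 Final Vowel Deletion: no change — [piwlotu]
  2 Voicing Between Vowels: [piwlotu] → [piwlodu]
  3 Final Vowel Lowering: [piwlodu] → [piwlodo]

[pefido], [ninyehefe], [piwlodo]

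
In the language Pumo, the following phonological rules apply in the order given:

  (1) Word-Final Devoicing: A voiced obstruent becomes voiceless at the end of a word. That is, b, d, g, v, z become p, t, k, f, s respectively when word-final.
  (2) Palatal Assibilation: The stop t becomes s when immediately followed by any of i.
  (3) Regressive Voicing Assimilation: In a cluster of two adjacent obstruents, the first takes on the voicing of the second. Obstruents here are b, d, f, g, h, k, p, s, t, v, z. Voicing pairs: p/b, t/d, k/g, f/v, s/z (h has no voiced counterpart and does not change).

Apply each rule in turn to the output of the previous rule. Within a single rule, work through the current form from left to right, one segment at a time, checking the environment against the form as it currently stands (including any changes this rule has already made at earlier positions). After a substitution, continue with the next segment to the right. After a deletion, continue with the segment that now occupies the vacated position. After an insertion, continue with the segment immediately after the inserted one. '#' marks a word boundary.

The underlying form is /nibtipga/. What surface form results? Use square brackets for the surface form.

[nipsibga]

(1) Word-Final Devoicing: no change — [nibtipga]
(2) Palatal Assibilation: [nibtipga] → [nibsipga]
(3) Regressive Voicing Assimilation: [nibsipga] → [nipsibga]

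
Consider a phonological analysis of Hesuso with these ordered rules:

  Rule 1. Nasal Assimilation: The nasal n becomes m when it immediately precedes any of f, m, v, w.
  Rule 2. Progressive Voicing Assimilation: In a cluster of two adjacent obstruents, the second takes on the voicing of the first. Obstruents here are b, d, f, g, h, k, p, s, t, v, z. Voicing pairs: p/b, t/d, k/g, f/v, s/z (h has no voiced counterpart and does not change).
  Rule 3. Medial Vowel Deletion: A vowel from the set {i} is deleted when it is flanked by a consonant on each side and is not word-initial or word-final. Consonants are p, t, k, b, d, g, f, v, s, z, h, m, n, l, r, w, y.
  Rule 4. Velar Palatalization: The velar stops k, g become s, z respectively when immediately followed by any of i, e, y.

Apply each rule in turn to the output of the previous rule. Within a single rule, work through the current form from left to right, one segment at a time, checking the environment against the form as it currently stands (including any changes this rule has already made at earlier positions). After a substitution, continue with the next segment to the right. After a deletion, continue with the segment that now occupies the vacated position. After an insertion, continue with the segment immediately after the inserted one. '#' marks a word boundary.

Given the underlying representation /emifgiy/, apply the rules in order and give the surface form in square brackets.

Rule 1 Nasal Assimilation: no change — [emifgiy]
Rule 2 Progressive Voicing Assimilation: [emifgiy] → [emifkiy]
Rule 3 Medial Vowel Deletion: [emifkiy] → [emfky]
Rule 4 Velar Palatalization: [emfky] → [emfsy]

[emfsy]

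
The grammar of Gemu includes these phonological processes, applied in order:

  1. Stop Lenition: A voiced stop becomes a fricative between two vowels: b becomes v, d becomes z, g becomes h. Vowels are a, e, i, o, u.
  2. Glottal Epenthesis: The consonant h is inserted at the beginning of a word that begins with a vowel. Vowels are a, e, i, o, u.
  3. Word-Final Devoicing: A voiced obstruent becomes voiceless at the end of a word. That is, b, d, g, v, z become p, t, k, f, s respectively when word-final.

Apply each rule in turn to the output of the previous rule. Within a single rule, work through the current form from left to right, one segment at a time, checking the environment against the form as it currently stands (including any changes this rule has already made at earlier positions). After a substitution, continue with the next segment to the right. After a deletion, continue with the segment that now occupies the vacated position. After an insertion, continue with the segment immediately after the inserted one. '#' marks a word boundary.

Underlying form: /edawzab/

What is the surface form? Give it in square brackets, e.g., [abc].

1 Stop Lenition: [edawzab] → [ezawzab]
2 Glottal Epenthesis: [ezawzab] → [hezawzab]
3 Word-Final Devoicing: [hezawzab] → [hezawzap]

[hezawzap]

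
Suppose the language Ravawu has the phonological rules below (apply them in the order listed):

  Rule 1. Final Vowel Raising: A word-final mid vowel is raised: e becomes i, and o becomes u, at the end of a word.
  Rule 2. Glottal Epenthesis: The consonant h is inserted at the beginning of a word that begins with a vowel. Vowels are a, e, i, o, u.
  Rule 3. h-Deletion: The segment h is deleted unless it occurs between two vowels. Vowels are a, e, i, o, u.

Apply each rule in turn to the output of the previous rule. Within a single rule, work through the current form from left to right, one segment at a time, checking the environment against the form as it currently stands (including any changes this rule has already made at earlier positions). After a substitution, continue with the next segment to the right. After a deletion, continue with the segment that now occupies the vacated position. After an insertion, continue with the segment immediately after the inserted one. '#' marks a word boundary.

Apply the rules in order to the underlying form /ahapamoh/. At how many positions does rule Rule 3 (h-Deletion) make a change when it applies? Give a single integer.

2

Rule 1 Final Vowel Raising: no change — [ahapamoh]
Rule 2 Glottal Epenthesis: [ahapamoh] → [hahapamoh]
Rule 3 h-Deletion: [hahapamoh] → [ahapamo]
Rule Rule 3 changed 2 position(s).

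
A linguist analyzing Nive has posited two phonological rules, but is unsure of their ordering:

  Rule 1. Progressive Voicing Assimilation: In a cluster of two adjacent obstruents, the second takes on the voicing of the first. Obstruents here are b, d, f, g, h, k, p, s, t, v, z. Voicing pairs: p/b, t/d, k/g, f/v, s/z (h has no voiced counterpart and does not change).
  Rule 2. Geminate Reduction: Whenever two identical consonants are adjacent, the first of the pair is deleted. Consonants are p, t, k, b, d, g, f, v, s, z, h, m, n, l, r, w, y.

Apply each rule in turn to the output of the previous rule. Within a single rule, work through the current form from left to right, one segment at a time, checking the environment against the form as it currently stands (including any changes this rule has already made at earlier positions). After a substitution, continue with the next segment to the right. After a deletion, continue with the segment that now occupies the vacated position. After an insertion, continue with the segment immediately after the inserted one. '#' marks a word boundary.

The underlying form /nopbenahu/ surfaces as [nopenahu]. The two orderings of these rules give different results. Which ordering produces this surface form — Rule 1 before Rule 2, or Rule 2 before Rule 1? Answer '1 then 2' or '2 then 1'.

Order 1 then 2:
  1 Progressive Voicing Assimilation: [nopbenahu] → [noppenahu]
  2 Geminate Reduction: [noppenahu] → [nopenahu]
  result: [nopenahu]
Order 2 then 1:
  2 Geminate Reduction: no change — [nopbenahu]
  1 Progressive Voicing Assimilation: [nopbenahu] → [noppenahu]
  result: [noppenahu]

1 then 2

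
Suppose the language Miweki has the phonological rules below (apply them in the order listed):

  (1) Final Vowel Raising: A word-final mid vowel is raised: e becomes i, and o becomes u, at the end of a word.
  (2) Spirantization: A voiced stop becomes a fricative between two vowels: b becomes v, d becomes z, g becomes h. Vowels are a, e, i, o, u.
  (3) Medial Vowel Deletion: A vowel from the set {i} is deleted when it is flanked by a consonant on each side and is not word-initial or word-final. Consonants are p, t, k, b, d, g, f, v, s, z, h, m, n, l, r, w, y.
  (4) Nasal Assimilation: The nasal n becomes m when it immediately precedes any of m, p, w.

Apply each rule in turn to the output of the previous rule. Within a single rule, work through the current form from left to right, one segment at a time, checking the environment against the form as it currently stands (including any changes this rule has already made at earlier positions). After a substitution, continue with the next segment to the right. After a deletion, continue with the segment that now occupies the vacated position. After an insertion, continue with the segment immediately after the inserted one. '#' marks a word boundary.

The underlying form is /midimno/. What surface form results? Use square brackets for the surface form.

[mzmnu]

(1) Final Vowel Raising: [midimno] → [midimnu]
(2) Spirantization: [midimnu] → [mizimnu]
(3) Medial Vowel Deletion: [mizimnu] → [mzmnu]
(4) Nasal Assimilation: no change — [mzmnu]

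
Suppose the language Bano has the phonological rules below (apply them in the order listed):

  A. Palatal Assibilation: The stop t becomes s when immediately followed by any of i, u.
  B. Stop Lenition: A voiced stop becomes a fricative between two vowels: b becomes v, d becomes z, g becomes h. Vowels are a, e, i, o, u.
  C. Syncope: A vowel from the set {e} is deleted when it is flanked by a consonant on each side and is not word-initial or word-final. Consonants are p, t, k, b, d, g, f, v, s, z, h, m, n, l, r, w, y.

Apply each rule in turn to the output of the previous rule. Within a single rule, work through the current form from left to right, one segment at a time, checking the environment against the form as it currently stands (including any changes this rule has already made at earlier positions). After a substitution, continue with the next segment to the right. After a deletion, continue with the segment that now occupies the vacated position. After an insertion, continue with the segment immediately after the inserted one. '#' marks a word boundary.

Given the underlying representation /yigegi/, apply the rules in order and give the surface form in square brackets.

[yihhi]

A Palatal Assibilation: no change — [yigegi]
B Stop Lenition: [yigegi] → [yihehi]
C Syncope: [yihehi] → [yihhi]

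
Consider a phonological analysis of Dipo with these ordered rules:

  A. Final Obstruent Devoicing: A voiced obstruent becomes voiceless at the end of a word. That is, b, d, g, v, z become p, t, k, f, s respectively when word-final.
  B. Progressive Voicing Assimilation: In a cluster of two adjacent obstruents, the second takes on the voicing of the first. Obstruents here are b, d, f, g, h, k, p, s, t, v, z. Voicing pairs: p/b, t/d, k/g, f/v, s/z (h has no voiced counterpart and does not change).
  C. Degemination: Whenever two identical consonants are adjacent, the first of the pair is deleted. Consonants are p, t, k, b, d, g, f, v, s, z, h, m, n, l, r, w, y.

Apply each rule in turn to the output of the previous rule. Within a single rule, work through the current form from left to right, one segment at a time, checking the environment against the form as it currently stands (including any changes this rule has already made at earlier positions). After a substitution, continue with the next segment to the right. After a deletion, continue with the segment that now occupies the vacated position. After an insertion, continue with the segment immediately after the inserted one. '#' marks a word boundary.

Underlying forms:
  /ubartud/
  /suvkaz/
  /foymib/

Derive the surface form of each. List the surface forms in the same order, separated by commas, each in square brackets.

/ubartud/:
  A Final Obstruent Devoicing: [ubartud] → [ubartut]
  B Progressive Voicing Assimilation: no change — [ubartut]
  C Degemination: no change — [ubartut]
/suvkaz/:
  A Final Obstruent Devoicing: [suvkaz] → [suvkas]
  B Progressive Voicing Assimilation: [suvkas] → [suvgas]
  C Degemination: no change — [suvgas]
/foymib/:
  A Final Obstruent Devoicing: [foymib] → [foymip]
  B Progressive Voicing Assimilation: no change — [foymip]
  C Degemination: no change — [foymip]

[ubartut], [suvgas], [foymip]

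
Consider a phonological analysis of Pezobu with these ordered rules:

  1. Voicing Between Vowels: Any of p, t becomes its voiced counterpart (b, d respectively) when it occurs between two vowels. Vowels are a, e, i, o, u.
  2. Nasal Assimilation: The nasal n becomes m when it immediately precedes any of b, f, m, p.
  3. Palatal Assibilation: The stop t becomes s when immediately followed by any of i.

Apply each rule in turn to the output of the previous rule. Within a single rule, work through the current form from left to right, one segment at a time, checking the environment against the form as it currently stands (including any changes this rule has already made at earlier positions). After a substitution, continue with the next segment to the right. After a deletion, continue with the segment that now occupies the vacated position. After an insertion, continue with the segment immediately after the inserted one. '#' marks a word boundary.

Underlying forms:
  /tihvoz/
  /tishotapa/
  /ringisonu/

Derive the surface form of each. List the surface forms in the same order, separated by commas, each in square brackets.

/tihvoz/:
  1 Voicing Between Vowels: no change — [tihvoz]
  2 Nasal Assimilation: no change — [tihvoz]
  3 Palatal Assibilation: [tihvoz] → [sihvoz]
/tishotapa/:
  1 Voicing Between Vowels: [tishotapa] → [tishodaba]
  2 Nasal Assimilation: no change — [tishodaba]
  3 Palatal Assibilation: [tishodaba] → [sishodaba]
/ringisonu/:
  1 Voicing Between Vowels: no change — [ringisonu]
  2 Nasal Assimilation: no change — [ringisonu]
  3 Palatal Assibilation: no change — [ringisonu]

[sihvoz], [sishodaba], [ringisonu]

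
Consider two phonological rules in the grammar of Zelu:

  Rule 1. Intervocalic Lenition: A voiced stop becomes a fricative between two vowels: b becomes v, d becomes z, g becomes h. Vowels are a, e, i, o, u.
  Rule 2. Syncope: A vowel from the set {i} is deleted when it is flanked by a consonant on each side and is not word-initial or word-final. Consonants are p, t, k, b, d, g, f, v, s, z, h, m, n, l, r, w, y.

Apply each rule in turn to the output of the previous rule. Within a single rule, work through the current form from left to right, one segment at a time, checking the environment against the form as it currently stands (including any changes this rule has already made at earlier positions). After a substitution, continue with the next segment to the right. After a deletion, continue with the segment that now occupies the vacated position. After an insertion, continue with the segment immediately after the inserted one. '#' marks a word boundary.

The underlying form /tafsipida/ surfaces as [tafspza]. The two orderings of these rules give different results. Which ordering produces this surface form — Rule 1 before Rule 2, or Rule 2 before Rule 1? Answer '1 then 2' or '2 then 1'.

1 then 2

Order 1 then 2:
  1 Intervocalic Lenition: [tafsipida] → [tafsipiza]
  2 Syncope: [tafsipiza] → [tafspza]
  result: [tafspza]
Order 2 then 1:
  2 Syncope: [tafsipida] → [tafspda]
  1 Intervocalic Lenition: no change — [tafspda]
  result: [tafspda]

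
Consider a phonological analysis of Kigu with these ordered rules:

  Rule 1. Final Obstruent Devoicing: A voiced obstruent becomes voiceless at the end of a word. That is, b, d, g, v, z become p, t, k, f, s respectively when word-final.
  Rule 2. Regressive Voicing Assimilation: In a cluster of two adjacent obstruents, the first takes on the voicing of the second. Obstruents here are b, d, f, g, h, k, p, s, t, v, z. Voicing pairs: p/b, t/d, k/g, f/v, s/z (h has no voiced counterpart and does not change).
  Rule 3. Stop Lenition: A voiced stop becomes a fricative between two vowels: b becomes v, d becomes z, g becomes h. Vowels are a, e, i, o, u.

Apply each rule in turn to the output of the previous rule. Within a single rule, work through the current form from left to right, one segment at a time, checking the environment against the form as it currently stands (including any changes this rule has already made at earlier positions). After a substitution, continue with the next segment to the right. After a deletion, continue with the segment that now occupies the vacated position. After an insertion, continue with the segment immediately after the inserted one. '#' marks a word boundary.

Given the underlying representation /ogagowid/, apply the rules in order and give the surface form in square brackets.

[ohahowit]

Rule 1 Final Obstruent Devoicing: [ogagowid] → [ogagowit]
Rule 2 Regressive Voicing Assimilation: no change — [ogagowit]
Rule 3 Stop Lenition: [ogagowit] → [ohahowit]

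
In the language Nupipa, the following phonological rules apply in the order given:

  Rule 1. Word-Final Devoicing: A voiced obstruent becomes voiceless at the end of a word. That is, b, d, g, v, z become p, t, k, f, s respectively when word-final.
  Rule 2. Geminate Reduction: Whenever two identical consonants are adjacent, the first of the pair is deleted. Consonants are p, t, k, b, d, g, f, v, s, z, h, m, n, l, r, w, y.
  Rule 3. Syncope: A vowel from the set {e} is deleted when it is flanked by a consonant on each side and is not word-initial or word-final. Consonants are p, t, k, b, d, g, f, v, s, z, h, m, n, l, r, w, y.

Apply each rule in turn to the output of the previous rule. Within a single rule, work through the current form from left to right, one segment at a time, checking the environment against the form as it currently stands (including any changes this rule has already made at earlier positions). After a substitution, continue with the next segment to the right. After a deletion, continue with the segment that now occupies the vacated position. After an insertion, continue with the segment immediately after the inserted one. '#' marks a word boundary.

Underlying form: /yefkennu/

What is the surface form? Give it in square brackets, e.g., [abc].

Rule 1 Word-Final Devoicing: no change — [yefkennu]
Rule 2 Geminate Reduction: [yefkennu] → [yefkenu]
Rule 3 Syncope: [yefkenu] → [yfknu]

[yfknu]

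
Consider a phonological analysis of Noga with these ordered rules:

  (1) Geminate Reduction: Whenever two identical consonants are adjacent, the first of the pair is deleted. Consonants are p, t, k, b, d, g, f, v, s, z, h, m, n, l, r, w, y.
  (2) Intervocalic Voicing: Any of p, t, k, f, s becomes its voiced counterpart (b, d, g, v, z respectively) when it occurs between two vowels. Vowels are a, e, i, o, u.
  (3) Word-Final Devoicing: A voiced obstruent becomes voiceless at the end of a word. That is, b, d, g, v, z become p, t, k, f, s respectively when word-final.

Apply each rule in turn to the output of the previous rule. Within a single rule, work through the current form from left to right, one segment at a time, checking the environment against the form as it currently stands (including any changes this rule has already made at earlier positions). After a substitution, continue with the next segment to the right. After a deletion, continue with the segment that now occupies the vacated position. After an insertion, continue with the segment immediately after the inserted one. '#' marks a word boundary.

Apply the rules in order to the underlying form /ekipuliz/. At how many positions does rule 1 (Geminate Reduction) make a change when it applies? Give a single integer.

0

(1) Geminate Reduction: no change — [ekipuliz]
(2) Intervocalic Voicing: [ekipuliz] → [egibuliz]
(3) Word-Final Devoicing: [egibuliz] → [egibulis]
Rule 1 changed 0 position(s).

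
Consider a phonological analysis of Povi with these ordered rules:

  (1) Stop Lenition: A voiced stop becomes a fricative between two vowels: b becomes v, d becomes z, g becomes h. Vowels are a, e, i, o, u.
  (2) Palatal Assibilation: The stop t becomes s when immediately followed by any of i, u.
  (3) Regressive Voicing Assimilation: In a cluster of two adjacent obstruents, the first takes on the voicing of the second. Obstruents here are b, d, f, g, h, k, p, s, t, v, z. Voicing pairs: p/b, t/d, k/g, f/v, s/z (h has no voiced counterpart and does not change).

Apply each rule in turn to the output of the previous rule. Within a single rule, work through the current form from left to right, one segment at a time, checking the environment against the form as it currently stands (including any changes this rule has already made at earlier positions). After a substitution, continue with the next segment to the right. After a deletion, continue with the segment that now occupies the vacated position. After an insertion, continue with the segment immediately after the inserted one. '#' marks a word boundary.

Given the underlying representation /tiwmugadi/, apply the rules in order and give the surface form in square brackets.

(1) Stop Lenition: [tiwmugadi] → [tiwmuhazi]
(2) Palatal Assibilation: [tiwmuhazi] → [siwmuhazi]
(3) Regressive Voicing Assimilation: no change — [siwmuhazi]

[siwmuhazi]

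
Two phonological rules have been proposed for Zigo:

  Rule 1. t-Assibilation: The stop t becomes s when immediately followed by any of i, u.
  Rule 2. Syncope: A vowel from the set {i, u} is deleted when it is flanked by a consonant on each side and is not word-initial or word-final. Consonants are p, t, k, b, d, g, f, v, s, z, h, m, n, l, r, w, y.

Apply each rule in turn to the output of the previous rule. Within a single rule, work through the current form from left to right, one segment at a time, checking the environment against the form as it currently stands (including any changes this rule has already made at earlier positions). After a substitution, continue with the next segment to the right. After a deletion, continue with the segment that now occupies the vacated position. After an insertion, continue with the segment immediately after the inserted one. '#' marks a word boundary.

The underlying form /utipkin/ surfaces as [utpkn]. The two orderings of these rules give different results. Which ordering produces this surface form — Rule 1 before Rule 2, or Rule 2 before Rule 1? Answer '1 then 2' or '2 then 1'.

Order 1 then 2:
  1 t-Assibilation: [utipkin] → [usipkin]
  2 Syncope: [usipkin] → [uspkn]
  result: [uspkn]
Order 2 then 1:
  2 Syncope: [utipkin] → [utpkn]
  1 t-Assibilation: no change — [utpkn]
  result: [utpkn]

2 then 1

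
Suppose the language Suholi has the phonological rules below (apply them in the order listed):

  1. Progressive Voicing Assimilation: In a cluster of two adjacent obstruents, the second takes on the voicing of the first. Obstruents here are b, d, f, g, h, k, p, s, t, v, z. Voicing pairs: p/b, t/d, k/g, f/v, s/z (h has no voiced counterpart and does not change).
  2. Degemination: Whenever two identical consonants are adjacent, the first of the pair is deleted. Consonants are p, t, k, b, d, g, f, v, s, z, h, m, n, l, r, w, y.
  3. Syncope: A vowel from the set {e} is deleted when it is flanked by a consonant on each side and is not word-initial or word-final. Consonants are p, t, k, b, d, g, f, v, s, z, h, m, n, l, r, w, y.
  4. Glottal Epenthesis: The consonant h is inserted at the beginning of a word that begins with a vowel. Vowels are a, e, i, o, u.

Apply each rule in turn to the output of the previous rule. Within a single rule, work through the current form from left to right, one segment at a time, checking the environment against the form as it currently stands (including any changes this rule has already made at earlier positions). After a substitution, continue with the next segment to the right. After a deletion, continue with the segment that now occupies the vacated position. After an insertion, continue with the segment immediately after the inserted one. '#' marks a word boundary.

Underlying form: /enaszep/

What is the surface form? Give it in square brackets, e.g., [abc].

[henasp]

1 Progressive Voicing Assimilation: [enaszep] → [enassep]
2 Degemination: [enassep] → [enasep]
3 Syncope: [enasep] → [enasp]
4 Glottal Epenthesis: [enasp] → [henasp]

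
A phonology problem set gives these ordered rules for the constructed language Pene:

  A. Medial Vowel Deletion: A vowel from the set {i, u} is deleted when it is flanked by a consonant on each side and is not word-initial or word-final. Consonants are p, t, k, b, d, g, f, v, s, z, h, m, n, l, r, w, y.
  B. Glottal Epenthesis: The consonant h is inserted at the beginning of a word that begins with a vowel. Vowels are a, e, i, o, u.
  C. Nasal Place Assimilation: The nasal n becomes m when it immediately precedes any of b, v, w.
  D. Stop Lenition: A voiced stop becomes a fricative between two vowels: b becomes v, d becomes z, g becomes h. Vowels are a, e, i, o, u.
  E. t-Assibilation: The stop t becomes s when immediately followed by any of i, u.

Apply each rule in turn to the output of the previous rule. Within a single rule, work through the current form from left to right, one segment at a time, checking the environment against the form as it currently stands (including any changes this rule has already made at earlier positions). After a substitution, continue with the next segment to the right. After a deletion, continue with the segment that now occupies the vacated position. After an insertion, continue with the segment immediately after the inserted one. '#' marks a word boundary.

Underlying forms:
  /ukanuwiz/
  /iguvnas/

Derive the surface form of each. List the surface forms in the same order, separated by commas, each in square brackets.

[hukamwz], [higvnas]

/ukanuwiz/:
  A Medial Vowel Deletion: [ukanuwiz] → [ukanwz]
  B Glottal Epenthesis: [ukanwz] → [hukanwz]
  C Nasal Place Assimilation: [hukanwz] → [hukamwz]
  D Stop Lenition: no change — [hukamwz]
  E t-Assibilation: no change — [hukamwz]
/iguvnas/:
  A Medial Vowel Deletion: [iguvnas] → [igvnas]
  B Glottal Epenthesis: [igvnas] → [higvnas]
  C Nasal Place Assimilation: no change — [higvnas]
  D Stop Lenition: no change — [higvnas]
  E t-Assibilation: no change — [higvnas]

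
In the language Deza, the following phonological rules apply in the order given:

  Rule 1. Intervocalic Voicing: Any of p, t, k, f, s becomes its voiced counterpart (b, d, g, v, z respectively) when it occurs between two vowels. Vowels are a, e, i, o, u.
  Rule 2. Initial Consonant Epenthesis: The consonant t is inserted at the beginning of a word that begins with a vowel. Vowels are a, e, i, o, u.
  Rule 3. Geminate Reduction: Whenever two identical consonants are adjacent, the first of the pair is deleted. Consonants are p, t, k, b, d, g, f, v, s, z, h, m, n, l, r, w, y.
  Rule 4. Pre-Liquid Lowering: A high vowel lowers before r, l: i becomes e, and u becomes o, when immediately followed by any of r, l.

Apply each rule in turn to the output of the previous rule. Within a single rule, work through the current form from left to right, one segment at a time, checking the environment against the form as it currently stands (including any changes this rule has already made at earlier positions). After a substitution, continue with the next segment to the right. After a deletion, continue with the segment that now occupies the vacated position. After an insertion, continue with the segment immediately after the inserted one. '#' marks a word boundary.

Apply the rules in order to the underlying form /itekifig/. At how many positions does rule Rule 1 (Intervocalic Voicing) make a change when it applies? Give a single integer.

3

Rule 1 Intervocalic Voicing: [itekifig] → [idegivig]
Rule 2 Initial Consonant Epenthesis: [idegivig] → [tidegivig]
Rule 3 Geminate Reduction: no change — [tidegivig]
Rule 4 Pre-Liquid Lowering: no change — [tidegivig]
Rule Rule 1 changed 3 position(s).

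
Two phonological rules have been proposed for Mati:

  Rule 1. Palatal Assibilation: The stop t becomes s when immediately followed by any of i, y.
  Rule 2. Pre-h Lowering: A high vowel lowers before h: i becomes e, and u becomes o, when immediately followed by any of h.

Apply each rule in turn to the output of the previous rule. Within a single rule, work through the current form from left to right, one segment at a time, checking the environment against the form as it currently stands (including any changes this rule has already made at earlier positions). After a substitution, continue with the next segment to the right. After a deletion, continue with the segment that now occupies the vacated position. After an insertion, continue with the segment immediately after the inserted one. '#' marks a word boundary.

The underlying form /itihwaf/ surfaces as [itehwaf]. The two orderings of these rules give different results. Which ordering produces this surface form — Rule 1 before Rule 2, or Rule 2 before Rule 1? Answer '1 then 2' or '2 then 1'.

Order 1 then 2:
  1 Palatal Assibilation: [itihwaf] → [isihwaf]
  2 Pre-h Lowering: [isihwaf] → [isehwaf]
  result: [isehwaf]
Order 2 then 1:
  2 Pre-h Lowering: [itihwaf] → [itehwaf]
  1 Palatal Assibilation: no change — [itehwaf]
  result: [itehwaf]

2 then 1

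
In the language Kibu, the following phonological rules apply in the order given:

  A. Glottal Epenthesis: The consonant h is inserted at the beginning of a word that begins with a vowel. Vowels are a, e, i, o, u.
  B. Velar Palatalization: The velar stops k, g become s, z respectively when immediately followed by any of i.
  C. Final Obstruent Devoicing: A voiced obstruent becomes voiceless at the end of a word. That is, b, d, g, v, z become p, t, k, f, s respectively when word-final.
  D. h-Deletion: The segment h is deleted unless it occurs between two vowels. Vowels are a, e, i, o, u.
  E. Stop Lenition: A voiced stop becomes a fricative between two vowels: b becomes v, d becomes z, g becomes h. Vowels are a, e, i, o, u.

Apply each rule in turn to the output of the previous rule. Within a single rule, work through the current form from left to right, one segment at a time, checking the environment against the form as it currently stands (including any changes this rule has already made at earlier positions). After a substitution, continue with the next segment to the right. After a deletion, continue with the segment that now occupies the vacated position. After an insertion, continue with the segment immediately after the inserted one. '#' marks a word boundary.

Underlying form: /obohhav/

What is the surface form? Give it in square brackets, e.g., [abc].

A Glottal Epenthesis: [obohhav] → [hobohhav]
B Velar Palatalization: no change — [hobohhav]
C Final Obstruent Devoicing: [hobohhav] → [hobohhaf]
D h-Deletion: [hobohhaf] → [obohaf]
E Stop Lenition: [obohaf] → [ovohaf]

[ovohaf]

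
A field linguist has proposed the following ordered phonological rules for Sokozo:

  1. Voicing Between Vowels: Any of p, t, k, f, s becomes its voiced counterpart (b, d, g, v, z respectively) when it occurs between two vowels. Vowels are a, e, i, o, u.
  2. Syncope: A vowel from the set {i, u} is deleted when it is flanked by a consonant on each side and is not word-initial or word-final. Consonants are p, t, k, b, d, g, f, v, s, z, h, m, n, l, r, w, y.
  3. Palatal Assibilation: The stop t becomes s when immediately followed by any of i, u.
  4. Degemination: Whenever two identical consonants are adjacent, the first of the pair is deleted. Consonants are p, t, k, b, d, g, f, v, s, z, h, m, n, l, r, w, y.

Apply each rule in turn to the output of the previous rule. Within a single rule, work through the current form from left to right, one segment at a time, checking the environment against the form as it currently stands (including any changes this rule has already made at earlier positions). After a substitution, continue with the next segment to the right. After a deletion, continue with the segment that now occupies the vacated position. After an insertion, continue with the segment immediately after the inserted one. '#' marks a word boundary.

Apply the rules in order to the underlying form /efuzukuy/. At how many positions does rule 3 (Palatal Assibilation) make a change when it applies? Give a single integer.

0

1 Voicing Between Vowels: [efuzukuy] → [evuzuguy]
2 Syncope: [evuzuguy] → [evzgy]
3 Palatal Assibilation: no change — [evzgy]
4 Degemination: no change — [evzgy]
Rule 3 changed 0 position(s).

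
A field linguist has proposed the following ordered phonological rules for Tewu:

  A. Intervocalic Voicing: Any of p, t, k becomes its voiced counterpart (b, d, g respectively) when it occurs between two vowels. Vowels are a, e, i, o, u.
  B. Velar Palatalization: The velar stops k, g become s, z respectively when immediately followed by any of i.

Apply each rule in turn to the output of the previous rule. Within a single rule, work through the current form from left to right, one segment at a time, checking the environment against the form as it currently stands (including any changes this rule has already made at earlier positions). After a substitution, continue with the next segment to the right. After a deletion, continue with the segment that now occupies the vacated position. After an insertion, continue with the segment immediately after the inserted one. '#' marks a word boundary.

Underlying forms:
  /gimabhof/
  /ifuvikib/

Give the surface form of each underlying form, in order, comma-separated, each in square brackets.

/gimabhof/:
  A Intervocalic Voicing: no change — [gimabhof]
  B Velar Palatalization: [gimabhof] → [zimabhof]
/ifuvikib/:
  A Intervocalic Voicing: [ifuvikib] → [ifuvigib]
  B Velar Palatalization: [ifuvigib] → [ifuvizib]

[zimabhof], [ifuvizib]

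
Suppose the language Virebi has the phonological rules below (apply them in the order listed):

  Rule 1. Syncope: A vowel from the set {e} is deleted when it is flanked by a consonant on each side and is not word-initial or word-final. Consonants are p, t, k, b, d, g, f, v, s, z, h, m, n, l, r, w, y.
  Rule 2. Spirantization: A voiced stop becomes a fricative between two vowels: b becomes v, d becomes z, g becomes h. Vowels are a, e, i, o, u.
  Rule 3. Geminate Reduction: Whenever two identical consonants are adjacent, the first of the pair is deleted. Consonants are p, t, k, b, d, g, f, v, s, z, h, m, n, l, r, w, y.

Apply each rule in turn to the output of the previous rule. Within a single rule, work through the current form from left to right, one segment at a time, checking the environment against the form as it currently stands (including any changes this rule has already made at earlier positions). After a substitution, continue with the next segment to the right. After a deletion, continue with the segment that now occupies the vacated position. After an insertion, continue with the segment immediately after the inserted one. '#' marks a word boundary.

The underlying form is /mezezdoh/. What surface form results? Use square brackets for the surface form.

[mzdoh]

Rule 1 Syncope: [mezezdoh] → [mzzdoh]
Rule 2 Spirantization: no change — [mzzdoh]
Rule 3 Geminate Reduction: [mzzdoh] → [mzdoh]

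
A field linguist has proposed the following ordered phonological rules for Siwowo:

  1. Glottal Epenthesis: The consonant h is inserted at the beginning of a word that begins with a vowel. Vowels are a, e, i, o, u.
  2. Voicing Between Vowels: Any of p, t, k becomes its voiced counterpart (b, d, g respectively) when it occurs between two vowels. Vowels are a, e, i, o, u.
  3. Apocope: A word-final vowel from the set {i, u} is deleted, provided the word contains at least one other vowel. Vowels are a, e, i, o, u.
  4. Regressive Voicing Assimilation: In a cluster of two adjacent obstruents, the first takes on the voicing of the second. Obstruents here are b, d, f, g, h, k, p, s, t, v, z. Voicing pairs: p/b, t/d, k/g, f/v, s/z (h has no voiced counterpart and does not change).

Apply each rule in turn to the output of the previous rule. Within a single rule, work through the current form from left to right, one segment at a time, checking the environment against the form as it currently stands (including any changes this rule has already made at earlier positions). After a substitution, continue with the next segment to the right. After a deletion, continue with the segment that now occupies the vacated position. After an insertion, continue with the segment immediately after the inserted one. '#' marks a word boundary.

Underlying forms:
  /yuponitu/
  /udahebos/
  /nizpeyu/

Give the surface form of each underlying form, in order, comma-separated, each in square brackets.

[yubonid], [hudahebos], [nispey]

/yuponitu/:
  1 Glottal Epenthesis: no change — [yuponitu]
  2 Voicing Between Vowels: [yuponitu] → [yubonidu]
  3 Apocope: [yubonidu] → [yubonid]
  4 Regressive Voicing Assimilation: no change — [yubonid]
/udahebos/:
  1 Glottal Epenthesis: [udahebos] → [hudahebos]
  2 Voicing Between Vowels: no change — [hudahebos]
  3 Apocope: no change — [hudahebos]
  4 Regressive Voicing Assimilation: no change — [hudahebos]
/nizpeyu/:
  1 Glottal Epenthesis: no change — [nizpeyu]
  2 Voicing Between Vowels: no change — [nizpeyu]
  3 Apocope: [nizpeyu] → [nizpey]
  4 Regressive Voicing Assimilation: [nizpey] → [nispey]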